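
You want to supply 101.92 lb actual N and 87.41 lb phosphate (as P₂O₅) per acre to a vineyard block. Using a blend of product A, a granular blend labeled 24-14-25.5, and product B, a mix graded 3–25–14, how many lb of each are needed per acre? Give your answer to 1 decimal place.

409.6 lb product A, 120.2 lb product B

Per-acre balance (a = product A, b = product B):
N: 0.24·a + 0.03·b = 101.92
P₂O₅: 0.14·a + 0.25·b = 87.41
From row1: a = (101.92 − 0.03·b) / 0.24.
Into row2: 0.14·(101.92 − 0.03·b)/0.24 + 0.25·b = 87.41 → b = 120.244, a = 409.636.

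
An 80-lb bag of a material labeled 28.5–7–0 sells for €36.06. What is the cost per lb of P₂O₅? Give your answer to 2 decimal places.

€6.44 per lb P₂O₅

P₂O₅ in bag = 80 × 7% = 5.6 lb.
Cost per lb P₂O₅ = €36.06 / 5.6 = €6.4393.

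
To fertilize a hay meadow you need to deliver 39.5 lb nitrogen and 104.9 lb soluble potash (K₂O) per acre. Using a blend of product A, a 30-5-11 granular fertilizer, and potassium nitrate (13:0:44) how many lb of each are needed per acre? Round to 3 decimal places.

Per-acre balance (a = product A, b = potassium nitrate):
N: 0.3·a + 0.13·b = 39.5
K₂O: 0.11·a + 0.44·b = 104.9
From row1: a = (39.5 − 0.13·b) / 0.3.
Into row2: 0.11·(39.5 − 0.13·b)/0.3 + 0.44·b = 104.9 → b = 230.4588, a = 31.8012.

31.801 lb product A, 230.459 lb potassium nitrate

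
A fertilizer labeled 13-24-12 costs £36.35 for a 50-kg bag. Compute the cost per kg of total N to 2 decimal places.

£5.59 per kg N

N in bag = 50 × 13% = 6.5 kg.
Cost per kg N = £36.35 / 6.5 = £5.5923.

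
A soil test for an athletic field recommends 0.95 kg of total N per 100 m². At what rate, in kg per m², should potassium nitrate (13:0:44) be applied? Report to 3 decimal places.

Product per 100 m² = 0.95 / 13% = 7.30769 kg.
Convert to per m²: 7.30769 × 0.01 = 0.0730769 kg.

0.073 kg of product per sq m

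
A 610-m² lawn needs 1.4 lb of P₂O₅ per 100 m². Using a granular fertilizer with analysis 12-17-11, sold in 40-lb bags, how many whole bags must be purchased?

2 bags

Product per 100 m² = 1.4 / 17% = 8.23529 lb.
Total product = 8.23529 × 610 / 100 = 50.2353 lb.
Bags = ⌈50.2353 / 40⌉ = 2.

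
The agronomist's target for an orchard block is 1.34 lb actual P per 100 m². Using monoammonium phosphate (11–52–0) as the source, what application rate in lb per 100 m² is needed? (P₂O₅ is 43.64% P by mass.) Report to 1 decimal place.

5.9 lb of product per hundred sq m

As P₂O₅: 1.34 / 0.4364 = 3.07058 lb per 100 m².
Product per 100 m² = 3.07058 / 52% = 5.90496 lb.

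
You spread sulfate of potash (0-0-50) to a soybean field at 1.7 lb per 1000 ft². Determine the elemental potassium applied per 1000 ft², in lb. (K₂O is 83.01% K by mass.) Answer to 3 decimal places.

0.706 lb K per thousand sq ft

K₂O per 1000 ft² = 1.7 × 50% = 0.85 lb.
Elemental K = 0.85 × 0.8301 = 0.705585 lb per 1000 ft².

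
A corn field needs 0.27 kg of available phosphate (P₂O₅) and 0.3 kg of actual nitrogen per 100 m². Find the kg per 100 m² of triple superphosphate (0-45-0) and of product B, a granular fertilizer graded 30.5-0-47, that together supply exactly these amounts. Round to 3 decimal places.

Let a = kg of triple superphosphate, b = kg of product B (per 100 m²).
P₂O₅: 0.45·a + 0·b = 0.27
N: 0·a + 0.305·b = 0.3
Solving simultaneously: a = 0.6, b = 0.983607.

0.600 kg triple superphosphate, 0.984 kg product B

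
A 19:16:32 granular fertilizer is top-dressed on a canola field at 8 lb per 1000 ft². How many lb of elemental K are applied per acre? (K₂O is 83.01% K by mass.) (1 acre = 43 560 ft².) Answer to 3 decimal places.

92.567 lb K per acre

K₂O per 1000 ft² = 8 × 32% = 2.56 lb.
Elemental K = 2.56 × 0.8301 = 2.12506 lb per 1000 ft².
Convert to per acre: 2.12506 × 43.56 = 92.5674 lb.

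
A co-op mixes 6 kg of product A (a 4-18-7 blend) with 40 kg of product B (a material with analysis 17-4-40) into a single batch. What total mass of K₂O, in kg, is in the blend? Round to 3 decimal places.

K₂O mass = 7%×6 + 40%×40 = 16.42 kg.

16.420 kg K₂O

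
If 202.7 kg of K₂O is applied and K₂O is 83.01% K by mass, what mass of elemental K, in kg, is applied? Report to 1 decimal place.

K = 202.7 × 0.8301 = 168.261 kg.

168.3 kg K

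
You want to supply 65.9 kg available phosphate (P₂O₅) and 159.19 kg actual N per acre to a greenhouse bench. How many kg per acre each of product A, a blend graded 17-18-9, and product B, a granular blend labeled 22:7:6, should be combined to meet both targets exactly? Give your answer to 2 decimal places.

With a, b = kg per acre of product A and product B:
P₂O₅: 0.18·a + 0.07·b = 65.9
N: 0.17·a + 0.22·b = 159.19
From row1: a = (65.9 − 0.07·b) / 0.18.
Into row2: 0.17·(65.9 − 0.07·b)/0.18 + 0.22·b = 159.19 → b = 630.007, a = 121.108.

121.11 kg product A, 630.01 kg product B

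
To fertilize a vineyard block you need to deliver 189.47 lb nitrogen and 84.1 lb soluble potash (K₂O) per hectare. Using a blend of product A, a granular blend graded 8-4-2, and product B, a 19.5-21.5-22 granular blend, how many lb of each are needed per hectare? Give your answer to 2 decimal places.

1845.54 lb product A, 214.50 lb product B

With a, b = lb per hectare of product A and product B:
N: 0.08·a + 0.195·b = 189.47
K₂O: 0.02·a + 0.22·b = 84.1
Solving simultaneously: a = 1845.5401, b = 214.496.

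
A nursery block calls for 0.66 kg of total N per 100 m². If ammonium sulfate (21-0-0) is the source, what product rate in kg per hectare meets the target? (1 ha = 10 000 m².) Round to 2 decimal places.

314.29 kg of product per hectare

Product per 100 m² = 0.66 / 21% = 3.14286 kg.
Convert to per hectare: 3.14286 × 100 = 314.286 kg.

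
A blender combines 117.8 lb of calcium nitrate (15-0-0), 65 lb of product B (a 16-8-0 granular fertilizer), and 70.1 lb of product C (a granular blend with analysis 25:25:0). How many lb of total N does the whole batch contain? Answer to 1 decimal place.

N mass = 15%×117.8 + 16%×65 + 25%×70.1 = 45.595 lb.

45.6 lb N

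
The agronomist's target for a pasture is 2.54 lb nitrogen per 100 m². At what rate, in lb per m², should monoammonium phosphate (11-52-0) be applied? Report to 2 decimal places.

0.23 lb of product per sq m

Product per 100 m² = 2.54 / 11% = 23.0909 lb.
Convert to per m²: 23.0909 × 0.01 = 0.230909 lb.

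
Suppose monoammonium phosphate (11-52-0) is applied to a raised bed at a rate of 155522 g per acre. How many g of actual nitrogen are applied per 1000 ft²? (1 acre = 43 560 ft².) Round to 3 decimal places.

nitrogen per acre = 155522 × 11% = 17107.4 g.
Convert to per 1000 ft²: 17107.4 × 0.0229568 = 392.7323 g.

392.732 g N per thousand sq ft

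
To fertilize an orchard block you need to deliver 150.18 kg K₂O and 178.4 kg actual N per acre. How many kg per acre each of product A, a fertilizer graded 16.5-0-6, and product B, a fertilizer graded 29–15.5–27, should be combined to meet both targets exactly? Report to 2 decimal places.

170.01 kg product A, 518.44 kg product B

Let a = kg of product A, b = kg of product B (per acre).
K₂O: 0.06·a + 0.27·b = 150.18
N: 0.165·a + 0.29·b = 178.4
Eliminate a: (row1) − 0.06/0.165·(row2) → 0.164545·b = 85.3073, so b = 518.442.
Back-substitute: a = (150.18 − 0.27·518.442) / 0.06 = 170.011.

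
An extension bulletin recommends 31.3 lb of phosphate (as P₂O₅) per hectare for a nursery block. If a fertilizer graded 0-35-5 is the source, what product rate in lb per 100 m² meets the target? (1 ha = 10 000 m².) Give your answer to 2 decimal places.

Product per hectare = 31.3 / 35% = 89.4286 lb.
Convert to per 100 m²: 89.4286 × 0.01 = 0.894286 lb.

0.89 lb of product per hundred sq m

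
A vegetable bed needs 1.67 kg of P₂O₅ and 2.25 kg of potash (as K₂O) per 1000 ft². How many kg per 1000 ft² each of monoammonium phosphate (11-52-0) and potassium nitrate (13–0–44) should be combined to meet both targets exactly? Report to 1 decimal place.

Per-1000 ft² balance (a = monoammonium phosphate, b = potassium nitrate):
P₂O₅: 0.52·a + 0·b = 1.67
K₂O: 0·a + 0.44·b = 2.25
Solving simultaneously: a = 3.21154, b = 5.11364.

3.2 kg monoammonium phosphate, 5.1 kg potassium nitrate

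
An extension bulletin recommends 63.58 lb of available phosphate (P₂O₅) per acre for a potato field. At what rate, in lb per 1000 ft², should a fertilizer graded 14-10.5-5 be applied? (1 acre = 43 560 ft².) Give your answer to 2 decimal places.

13.90 lb of product per thousand sq ft

Product per acre = 63.58 / 10.5% = 605.524 lb.
Convert to per 1000 ft²: 605.524 × 0.0229568 = 13.9009 lb.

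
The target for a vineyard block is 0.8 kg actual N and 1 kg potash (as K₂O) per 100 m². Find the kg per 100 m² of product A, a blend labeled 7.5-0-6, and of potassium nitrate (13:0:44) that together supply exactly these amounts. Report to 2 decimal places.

8.81 kg product A, 1.07 kg potassium nitrate

Let a = kg of product A, b = kg of potassium nitrate (per 100 m²).
N: 0.075·a + 0.13·b = 0.8
K₂O: 0.06·a + 0.44·b = 1
From row1: a = (0.8 − 0.13·b) / 0.075.
Into row2: 0.06·(0.8 − 0.13·b)/0.075 + 0.44·b = 1 → b = 1.07143, a = 8.80952.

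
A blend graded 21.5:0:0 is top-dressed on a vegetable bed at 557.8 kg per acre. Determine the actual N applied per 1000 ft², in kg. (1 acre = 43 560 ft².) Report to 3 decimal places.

nitrogen per acre = 557.8 × 21.5% = 119.927 kg.
Convert to per 1000 ft²: 119.927 × 0.0229568 = 2.75315 kg.

2.753 kg N per thousand sq ft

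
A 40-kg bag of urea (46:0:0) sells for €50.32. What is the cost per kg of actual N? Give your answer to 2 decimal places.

€2.73 per kg N

N in bag = 40 × 46% = 18.4 kg.
Cost per kg N = €50.32 / 18.4 = €2.7348.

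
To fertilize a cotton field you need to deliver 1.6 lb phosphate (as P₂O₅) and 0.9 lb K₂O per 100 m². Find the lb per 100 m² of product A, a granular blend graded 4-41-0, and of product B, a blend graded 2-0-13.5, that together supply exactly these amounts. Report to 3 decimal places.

3.902 lb product A, 6.667 lb product B

With a, b = lb per 100 m² of product A and product B:
P₂O₅: 0.41·a + 0·b = 1.6
K₂O: 0·a + 0.135·b = 0.9
Solving simultaneously: a = 3.90244, b = 6.66667.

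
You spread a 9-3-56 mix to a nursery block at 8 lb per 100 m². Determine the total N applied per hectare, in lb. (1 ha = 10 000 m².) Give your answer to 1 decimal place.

nitrogen per 100 m² = 8 × 9% = 0.72 lb.
Convert to per hectare: 0.72 × 100 = 72 lb.

72.0 lb N per hectare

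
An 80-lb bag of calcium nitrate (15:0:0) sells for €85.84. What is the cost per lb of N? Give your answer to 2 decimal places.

N in bag = 80 × 15% = 12 lb.
Cost per lb N = €85.84 / 12 = €7.1533.

€7.15 per lb N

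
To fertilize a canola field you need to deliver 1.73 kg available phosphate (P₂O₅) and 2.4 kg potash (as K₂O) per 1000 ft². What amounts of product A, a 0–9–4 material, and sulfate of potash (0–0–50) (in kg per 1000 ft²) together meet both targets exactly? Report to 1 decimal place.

19.2 kg product A, 3.3 kg sulfate of potash

Per-1000 ft² balance (a = product A, b = sulfate of potash):
P₂O₅: 0.09·a + 0·b = 1.73
K₂O: 0.04·a + 0.5·b = 2.4
From row1: a = (1.73 − 0·b) / 0.09.
Into row2: 0.04·(1.73 − 0·b)/0.09 + 0.5·b = 2.4 → b = 3.26222, a = 19.2222.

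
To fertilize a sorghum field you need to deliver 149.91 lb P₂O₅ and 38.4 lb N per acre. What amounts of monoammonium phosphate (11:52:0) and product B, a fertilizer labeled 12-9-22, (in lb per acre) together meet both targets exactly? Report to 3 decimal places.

Per-acre balance (a = monoammonium phosphate, b = product B):
P₂O₅: 0.52·a + 0.09·b = 149.91
N: 0.11·a + 0.12·b = 38.4
From row1: a = (149.91 − 0.09·b) / 0.52.
Into row2: 0.11·(149.91 − 0.09·b)/0.52 + 0.12·b = 38.4 → b = 66.2457, a = 276.8229.

276.823 lb monoammonium phosphate, 66.246 lb product B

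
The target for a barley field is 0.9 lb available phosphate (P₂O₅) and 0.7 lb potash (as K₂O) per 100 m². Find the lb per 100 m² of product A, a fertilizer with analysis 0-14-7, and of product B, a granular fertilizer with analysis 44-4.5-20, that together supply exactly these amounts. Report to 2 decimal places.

5.98 lb product A, 1.41 lb product B

With a, b = lb per 100 m² of product A and product B:
P₂O₅: 0.14·a + 0.045·b = 0.9
K₂O: 0.07·a + 0.2·b = 0.7
Eliminate b: (row1) − 0.045/0.2·(row2) → 0.12425·a = 0.7425, so a = 5.97586.
Then b = (0.7 − 0.07·5.97586) / 0.2 = 1.40845.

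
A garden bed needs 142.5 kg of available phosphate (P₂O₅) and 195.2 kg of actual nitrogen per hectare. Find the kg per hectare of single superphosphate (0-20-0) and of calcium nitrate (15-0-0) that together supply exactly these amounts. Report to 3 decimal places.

Per-hectare balance (a = single superphosphate, b = calcium nitrate):
P₂O₅: 0.2·a + 0·b = 142.5
N: 0·a + 0.15·b = 195.2
Solving simultaneously: a = 712.5, b = 1301.3333.

712.500 kg single superphosphate, 1301.333 kg calcium nitrate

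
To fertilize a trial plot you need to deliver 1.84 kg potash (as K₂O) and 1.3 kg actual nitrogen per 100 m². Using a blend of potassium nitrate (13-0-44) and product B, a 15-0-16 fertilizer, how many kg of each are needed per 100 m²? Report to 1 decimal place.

Per-100 m² balance (a = potassium nitrate, b = product B):
K₂O: 0.44·a + 0.16·b = 1.84
N: 0.13·a + 0.15·b = 1.3
From row1: a = (1.84 − 0.16·b) / 0.44.
Into row2: 0.13·(1.84 − 0.16·b)/0.44 + 0.15·b = 1.3 → b = 7.36283, a = 1.50442.

1.5 kg potassium nitrate, 7.4 kg product B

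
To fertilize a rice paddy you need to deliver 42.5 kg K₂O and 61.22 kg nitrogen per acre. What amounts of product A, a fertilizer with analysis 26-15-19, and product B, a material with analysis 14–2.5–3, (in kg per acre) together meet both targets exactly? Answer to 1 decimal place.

218.8 kg product A, 30.9 kg product B

Per-acre balance (a = product A, b = product B):
K₂O: 0.19·a + 0.03·b = 42.5
N: 0.26·a + 0.14·b = 61.22
Eliminate a: (row1) − 0.19/0.26·(row2) → -0.0723077·b = -2.23769, so b = 30.9468.
Back-substitute: a = (42.5 − 0.03·30.9468) / 0.19 = 218.798.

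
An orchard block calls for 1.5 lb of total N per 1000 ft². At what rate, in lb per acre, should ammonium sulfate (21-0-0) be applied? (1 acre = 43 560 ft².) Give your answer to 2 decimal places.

311.14 lb of product per acre

Product per 1000 ft² = 1.5 / 21% = 7.14286 lb.
Convert to per acre: 7.14286 × 43.56 = 311.143 lb.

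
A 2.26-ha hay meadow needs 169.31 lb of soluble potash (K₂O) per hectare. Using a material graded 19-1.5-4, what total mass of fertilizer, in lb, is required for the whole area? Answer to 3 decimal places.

9566.015 lb

Product per hectare = 169.31 / 4% = 4232.75 lb.
Total product = 4232.75 × 2.26 = 9566.015 lb.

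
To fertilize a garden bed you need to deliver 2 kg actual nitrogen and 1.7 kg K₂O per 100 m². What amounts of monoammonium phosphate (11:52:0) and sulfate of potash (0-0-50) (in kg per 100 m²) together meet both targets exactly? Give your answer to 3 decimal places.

Let a = kg of monoammonium phosphate, b = kg of sulfate of potash (per 100 m²).
N: 0.11·a + 0·b = 2
K₂O: 0·a + 0.5·b = 1.7
Solving simultaneously: a = 18.1818, b = 3.4.

18.182 kg monoammonium phosphate, 3.400 kg sulfate of potash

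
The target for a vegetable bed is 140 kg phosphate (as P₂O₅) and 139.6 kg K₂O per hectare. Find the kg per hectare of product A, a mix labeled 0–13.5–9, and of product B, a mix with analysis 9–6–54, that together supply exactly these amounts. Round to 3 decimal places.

995.911 kg product A, 92.533 kg product B

Per-hectare balance (a = product A, b = product B):
P₂O₅: 0.135·a + 0.06·b = 140
K₂O: 0.09·a + 0.54·b = 139.6
Solving simultaneously: a = 995.9111, b = 92.5333.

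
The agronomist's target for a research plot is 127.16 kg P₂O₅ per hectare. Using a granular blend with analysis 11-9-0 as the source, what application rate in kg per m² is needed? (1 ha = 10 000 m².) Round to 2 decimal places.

0.14 kg of product per sq m

Product per hectare = 127.16 / 9% = 1412.89 kg.
Convert to per m²: 1412.89 × 0.0001 = 0.141289 kg.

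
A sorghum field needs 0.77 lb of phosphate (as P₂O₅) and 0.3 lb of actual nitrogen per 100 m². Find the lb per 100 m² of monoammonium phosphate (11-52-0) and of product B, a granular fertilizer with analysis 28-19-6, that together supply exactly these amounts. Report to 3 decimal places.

1.272 lb monoammonium phosphate, 0.572 lb product B

Let a = lb of monoammonium phosphate, b = lb of product B (per 100 m²).
P₂O₅: 0.52·a + 0.19·b = 0.77
N: 0.11·a + 0.28·b = 0.3
Eliminate b: (row1) − 0.19/0.28·(row2) → 0.445357·a = 0.566429, so a = 1.27185.
Then b = (0.3 − 0.11·1.27185) / 0.28 = 0.571772.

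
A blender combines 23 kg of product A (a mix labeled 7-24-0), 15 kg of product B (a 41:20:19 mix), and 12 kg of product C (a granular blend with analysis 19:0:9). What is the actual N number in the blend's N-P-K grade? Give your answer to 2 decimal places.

20.08% N

Total mass = 23 + 15 + 12 = 50 kg.
N mass = 7%×23 + 41%×15 + 19%×12 = 10.04 kg.
% N = 10.04 / 50 = 20.08%.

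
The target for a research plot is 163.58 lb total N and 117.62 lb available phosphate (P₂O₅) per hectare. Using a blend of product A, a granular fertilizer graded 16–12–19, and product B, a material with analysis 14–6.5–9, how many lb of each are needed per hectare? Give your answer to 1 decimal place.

911.6 lb product A, 126.6 lb product B

Per-hectare balance (a = product A, b = product B):
N: 0.16·a + 0.14·b = 163.58
P₂O₅: 0.12·a + 0.065·b = 117.62
Solving simultaneously: a = 911.578, b = 126.625.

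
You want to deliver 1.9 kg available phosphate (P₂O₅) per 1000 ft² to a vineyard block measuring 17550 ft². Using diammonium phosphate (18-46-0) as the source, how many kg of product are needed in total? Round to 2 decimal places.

72.49 kg

Product per 1000 ft² = 1.9 / 46% = 4.13043 kg.
Total product = 4.13043 × 17550 / 1000 = 72.4891 kg.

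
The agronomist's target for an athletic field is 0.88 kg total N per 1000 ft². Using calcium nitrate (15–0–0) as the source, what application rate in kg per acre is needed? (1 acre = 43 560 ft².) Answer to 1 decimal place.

255.6 kg of product per acre

Product per 1000 ft² = 0.88 / 15% = 5.86667 kg.
Convert to per acre: 5.86667 × 43.56 = 255.552 kg.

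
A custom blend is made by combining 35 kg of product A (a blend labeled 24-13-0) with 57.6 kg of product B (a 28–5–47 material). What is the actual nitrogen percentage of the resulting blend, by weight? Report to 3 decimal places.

Total mass = 35 + 57.6 = 92.6 kg.
N mass = 24%×35 + 28%×57.6 = 24.528 kg.
% N = 24.528 / 92.6 = 26.4881%.

26.488% N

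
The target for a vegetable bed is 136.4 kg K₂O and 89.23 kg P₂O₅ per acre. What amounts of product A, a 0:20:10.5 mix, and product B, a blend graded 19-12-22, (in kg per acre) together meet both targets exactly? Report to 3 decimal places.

103.904 kg product A, 570.409 kg product B

Let a = kg of product A, b = kg of product B (per acre).
K₂O: 0.105·a + 0.22·b = 136.4
P₂O₅: 0.2·a + 0.12·b = 89.23
Eliminate a: (row1) − 0.105/0.2·(row2) → 0.157·b = 89.5543, so b = 570.4092.
Back-substitute: a = (136.4 − 0.22·570.4092) / 0.105 = 103.90446.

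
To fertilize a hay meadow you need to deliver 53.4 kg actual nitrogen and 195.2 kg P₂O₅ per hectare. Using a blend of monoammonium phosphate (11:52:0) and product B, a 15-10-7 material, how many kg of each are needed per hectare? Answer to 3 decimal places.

Let a = kg of monoammonium phosphate, b = kg of product B (per hectare).
N: 0.11·a + 0.15·b = 53.4
P₂O₅: 0.52·a + 0.1·b = 195.2
Eliminate a: (row1) − 0.11/0.52·(row2) → 0.128846·b = 12.1077, so b = 93.9701.
Back-substitute: a = (53.4 − 0.15·93.9701) / 0.11 = 357.3134.

357.313 kg monoammonium phosphate, 93.970 kg product B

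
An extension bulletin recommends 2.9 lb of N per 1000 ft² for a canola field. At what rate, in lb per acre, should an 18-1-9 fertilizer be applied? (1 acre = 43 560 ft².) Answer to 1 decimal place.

Product per 1000 ft² = 2.9 / 18% = 16.1111 lb.
Convert to per acre: 16.1111 × 43.56 = 701.8 lb.

701.8 lb of product per acre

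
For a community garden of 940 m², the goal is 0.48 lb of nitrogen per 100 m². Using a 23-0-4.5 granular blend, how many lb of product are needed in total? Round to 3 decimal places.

19.617 lb

Product per 100 m² = 0.48 / 23% = 2.08696 lb.
Total product = 2.08696 × 940 / 100 = 19.6174 lb.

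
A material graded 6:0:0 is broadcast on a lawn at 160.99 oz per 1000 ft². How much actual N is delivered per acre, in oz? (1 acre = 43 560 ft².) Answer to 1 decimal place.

420.8 oz N per acre

nitrogen per 1000 ft² = 160.99 × 6% = 9.6594 oz.
Convert to per acre: 9.6594 × 43.56 = 420.763 oz.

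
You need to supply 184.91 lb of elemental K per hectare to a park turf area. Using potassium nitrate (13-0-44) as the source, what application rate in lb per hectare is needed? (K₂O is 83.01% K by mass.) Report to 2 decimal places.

506.26 lb of product per hectare

As K₂O: 184.91 / 0.8301 = 222.756 lb per hectare.
Product per hectare = 222.756 / 44% = 506.264 lb.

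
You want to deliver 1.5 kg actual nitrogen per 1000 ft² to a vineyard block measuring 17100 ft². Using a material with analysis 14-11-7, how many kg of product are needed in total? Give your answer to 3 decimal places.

183.214 kg

Product per 1000 ft² = 1.5 / 14% = 10.7143 kg.
Total product = 10.7143 × 17100 / 1000 = 183.2143 kg.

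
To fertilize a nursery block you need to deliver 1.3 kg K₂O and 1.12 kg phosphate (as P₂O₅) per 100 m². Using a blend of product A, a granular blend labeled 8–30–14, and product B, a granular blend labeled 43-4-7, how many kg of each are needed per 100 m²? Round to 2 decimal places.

With a, b = kg per 100 m² of product A and product B:
K₂O: 0.14·a + 0.07·b = 1.3
P₂O₅: 0.3·a + 0.04·b = 1.12
From row1: a = (1.3 − 0.07·b) / 0.14.
Into row2: 0.3·(1.3 − 0.07·b)/0.14 + 0.04·b = 1.12 → b = 15.1429, a = 1.71429.

1.71 kg product A, 15.14 kg product B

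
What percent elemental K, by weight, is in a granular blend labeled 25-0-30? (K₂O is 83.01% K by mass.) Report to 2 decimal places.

%K = 30 × 0.8301 = 24.903%.

24.90% K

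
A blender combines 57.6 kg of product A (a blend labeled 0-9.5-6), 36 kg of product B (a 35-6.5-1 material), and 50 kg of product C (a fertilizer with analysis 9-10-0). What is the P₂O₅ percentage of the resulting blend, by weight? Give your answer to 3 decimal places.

Total mass = 57.6 + 36 + 50 = 143.6 kg.
P₂O₅ mass = 9.5%×57.6 + 6.5%×36 + 10%×50 = 12.812 kg.
% P₂O₅ = 12.812 / 143.6 = 8.92201%.

8.922% P₂O₅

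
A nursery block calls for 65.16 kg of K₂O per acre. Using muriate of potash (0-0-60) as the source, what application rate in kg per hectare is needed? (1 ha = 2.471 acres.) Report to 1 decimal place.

268.4 kg of product per hectare

Product per acre = 65.16 / 60% = 108.6 kg.
Convert to per hectare: 108.6 × 2.471 = 268.351 kg.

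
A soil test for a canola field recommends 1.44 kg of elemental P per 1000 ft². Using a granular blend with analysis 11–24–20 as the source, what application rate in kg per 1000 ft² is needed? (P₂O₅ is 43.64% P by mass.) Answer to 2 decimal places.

13.75 kg of product per thousand sq ft

As P₂O₅: 1.44 / 0.4364 = 3.29973 kg per 1000 ft².
Product per 1000 ft² = 3.29973 / 24% = 13.7489 kg.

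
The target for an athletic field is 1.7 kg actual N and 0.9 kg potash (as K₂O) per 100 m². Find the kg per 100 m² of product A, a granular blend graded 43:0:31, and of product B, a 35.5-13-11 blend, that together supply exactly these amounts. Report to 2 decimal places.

With a, b = kg per 100 m² of product A and product B:
N: 0.43·a + 0.355·b = 1.7
K₂O: 0.31·a + 0.11·b = 0.9
Eliminate b: (row1) − 0.355/0.11·(row2) → -0.570455·a = -1.20455, so a = 2.11155.
Then b = (0.9 − 0.31·2.11155) / 0.11 = 2.23108.

2.11 kg product A, 2.23 kg product B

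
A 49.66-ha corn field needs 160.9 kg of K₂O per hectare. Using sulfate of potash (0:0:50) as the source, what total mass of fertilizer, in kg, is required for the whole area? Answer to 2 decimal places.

15980.59 kg

Product per hectare = 160.9 / 50% = 321.8 kg.
Total product = 321.8 × 49.66 = 15980.588 kg.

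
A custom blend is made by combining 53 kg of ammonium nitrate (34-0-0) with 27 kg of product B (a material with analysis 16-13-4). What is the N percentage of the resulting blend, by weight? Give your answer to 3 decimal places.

Total mass = 53 + 27 = 80 kg.
N mass = 34%×53 + 16%×27 = 22.34 kg.
% N = 22.34 / 80 = 27.925%.

27.925% N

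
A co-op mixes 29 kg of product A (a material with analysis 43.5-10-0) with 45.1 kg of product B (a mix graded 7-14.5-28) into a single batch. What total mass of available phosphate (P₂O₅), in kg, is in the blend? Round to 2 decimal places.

P₂O₅ mass = 10%×29 + 14.5%×45.1 = 9.4395 kg.

9.44 kg P₂O₅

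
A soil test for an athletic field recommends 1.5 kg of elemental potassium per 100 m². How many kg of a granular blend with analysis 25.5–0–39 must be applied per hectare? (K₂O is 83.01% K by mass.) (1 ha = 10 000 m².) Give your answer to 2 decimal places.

463.34 kg of product per hectare

As K₂O: 1.5 / 0.8301 = 1.80701 kg per 100 m².
Product per 100 m² = 1.80701 / 39% = 4.63336 kg.
Convert to per hectare: 4.63336 × 100 = 463.336 kg.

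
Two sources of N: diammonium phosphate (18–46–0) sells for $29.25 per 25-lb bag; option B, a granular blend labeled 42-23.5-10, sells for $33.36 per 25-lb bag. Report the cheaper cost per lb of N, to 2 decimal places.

diammonium phosphate: N per bag = 25 × 18% = 4.5 lb; cost = 29.25 / 4.5 = $6.5000/lb N.
option B: N per bag = 25 × 42% = 10.5 lb; cost = 33.36 / 10.5 = $3.1771/lb N.
option B is cheaper.

$3.18 per lb N (option B)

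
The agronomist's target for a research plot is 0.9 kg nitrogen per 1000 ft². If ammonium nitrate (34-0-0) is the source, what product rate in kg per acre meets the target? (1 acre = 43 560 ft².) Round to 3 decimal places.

Product per 1000 ft² = 0.9 / 34% = 2.64706 kg.
Convert to per acre: 2.64706 × 43.56 = 115.3059 kg.

115.306 kg of product per acre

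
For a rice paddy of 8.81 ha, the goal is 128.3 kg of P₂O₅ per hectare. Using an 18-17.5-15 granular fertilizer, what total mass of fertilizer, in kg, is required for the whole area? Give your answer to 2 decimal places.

6458.99 kg

Product per hectare = 128.3 / 17.5% = 733.143 kg.
Total product = 733.143 × 8.81 = 6458.989 kg.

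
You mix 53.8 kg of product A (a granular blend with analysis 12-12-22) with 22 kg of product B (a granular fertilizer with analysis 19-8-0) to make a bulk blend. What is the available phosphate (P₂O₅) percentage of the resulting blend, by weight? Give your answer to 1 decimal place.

Total mass = 53.8 + 22 = 75.8 kg.
P₂O₅ mass = 12%×53.8 + 8%×22 = 8.216 kg.
% P₂O₅ = 8.216 / 75.8 = 10.8391%.

10.8% P₂O₅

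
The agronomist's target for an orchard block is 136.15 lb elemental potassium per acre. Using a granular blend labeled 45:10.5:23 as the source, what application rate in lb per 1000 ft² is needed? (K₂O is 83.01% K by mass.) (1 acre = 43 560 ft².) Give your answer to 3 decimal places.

As K₂O: 136.15 / 0.8301 = 164.016 lb per acre.
Product per acre = 164.016 / 23% = 713.115 lb.
Convert to per 1000 ft²: 713.115 × 0.0229568 = 16.3709 lb.

16.371 lb of product per thousand sq ft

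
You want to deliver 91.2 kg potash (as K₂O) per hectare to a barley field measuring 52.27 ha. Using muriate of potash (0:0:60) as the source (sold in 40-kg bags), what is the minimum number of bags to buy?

Product per hectare = 91.2 / 60% = 152 kg.
Total product = 152 × 52.27 = 7945.04 kg.
Bags = ⌈7945.04 / 40⌉ = 199.

199 bags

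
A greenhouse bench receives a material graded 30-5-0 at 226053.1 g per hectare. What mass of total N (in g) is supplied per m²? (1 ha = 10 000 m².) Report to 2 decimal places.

6.78 g N per sq m

nitrogen per hectare = 226053.1 × 30% = 67815.9 g.
Convert to per m²: 67815.9 × 0.0001 = 6.78159 g.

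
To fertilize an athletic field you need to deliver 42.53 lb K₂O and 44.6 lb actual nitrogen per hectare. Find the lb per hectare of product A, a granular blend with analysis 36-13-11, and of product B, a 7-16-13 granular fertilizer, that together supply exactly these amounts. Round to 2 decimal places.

With a, b = lb per hectare of product A and product B:
K₂O: 0.11·a + 0.13·b = 42.53
N: 0.36·a + 0.07·b = 44.6
From row1: a = (42.53 − 0.13·b) / 0.11.
Into row2: 0.36·(42.53 − 0.13·b)/0.11 + 0.07·b = 44.6 → b = 266.107, a = 72.1458.

72.15 lb product A, 266.11 lb product B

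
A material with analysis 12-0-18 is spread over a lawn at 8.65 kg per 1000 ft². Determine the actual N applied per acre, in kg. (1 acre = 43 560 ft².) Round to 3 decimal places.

nitrogen per 1000 ft² = 8.65 × 12% = 1.038 kg.
Convert to per acre: 1.038 × 43.56 = 45.2153 kg.

45.215 kg N per acre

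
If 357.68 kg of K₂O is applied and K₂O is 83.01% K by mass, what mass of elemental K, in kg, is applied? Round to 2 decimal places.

296.91 kg K

K = 357.68 × 0.8301 = 296.9102 kg.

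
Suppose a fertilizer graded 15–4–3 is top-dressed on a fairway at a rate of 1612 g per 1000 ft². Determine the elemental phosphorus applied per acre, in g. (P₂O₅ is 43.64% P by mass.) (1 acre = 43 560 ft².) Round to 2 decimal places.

1225.74 g P per acre

P₂O₅ per 1000 ft² = 1612 × 4% = 64.48 g.
Elemental P = 64.48 × 0.4364 = 28.1391 g per 1000 ft².
Convert to per acre: 28.1391 × 43.56 = 1225.738 g.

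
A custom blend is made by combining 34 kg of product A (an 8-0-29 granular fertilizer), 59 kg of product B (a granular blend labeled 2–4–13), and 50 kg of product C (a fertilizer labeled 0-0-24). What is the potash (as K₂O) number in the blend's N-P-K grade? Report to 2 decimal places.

Total mass = 34 + 59 + 50 = 143 kg.
K₂O mass = 29%×34 + 13%×59 + 24%×50 = 29.53 kg.
% K₂O = 29.53 / 143 = 20.6503%.

20.65% K₂O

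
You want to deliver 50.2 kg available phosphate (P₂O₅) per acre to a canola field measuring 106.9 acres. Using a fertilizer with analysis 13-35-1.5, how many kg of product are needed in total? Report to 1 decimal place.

Product per acre = 50.2 / 35% = 143.429 kg.
Total product = 143.429 × 106.9 = 15332.51 kg.

15332.5 kg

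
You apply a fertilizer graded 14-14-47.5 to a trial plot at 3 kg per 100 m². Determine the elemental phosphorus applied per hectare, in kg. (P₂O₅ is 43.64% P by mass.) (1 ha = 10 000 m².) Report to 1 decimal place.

P₂O₅ per 100 m² = 3 × 14% = 0.42 kg.
Elemental P = 0.42 × 0.4364 = 0.183288 kg per 100 m².
Convert to per hectare: 0.183288 × 100 = 18.3288 kg.

18.3 kg P per hectare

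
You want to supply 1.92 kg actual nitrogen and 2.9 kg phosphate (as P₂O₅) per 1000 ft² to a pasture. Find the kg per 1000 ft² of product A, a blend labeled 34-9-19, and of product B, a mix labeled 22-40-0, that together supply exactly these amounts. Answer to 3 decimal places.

With a, b = kg per 1000 ft² of product A and product B:
N: 0.34·a + 0.22·b = 1.92
P₂O₅: 0.09·a + 0.4·b = 2.9
Solving simultaneously: a = 1.11876, b = 6.99828.

1.119 kg product A, 6.998 kg product B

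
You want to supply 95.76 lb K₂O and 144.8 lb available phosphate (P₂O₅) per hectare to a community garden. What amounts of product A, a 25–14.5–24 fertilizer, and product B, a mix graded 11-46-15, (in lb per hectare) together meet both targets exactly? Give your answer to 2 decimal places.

251.88 lb product A, 235.38 lb product B

Let a = lb of product A, b = lb of product B (per hectare).
K₂O: 0.24·a + 0.15·b = 95.76
P₂O₅: 0.145·a + 0.46·b = 144.8
Solving simultaneously: a = 251.8849, b = 235.384.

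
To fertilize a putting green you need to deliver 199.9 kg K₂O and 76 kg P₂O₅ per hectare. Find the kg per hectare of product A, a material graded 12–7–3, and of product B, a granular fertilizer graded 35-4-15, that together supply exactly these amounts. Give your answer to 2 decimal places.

Per-hectare balance (a = product A, b = product B):
K₂O: 0.03·a + 0.15·b = 199.9
P₂O₅: 0.07·a + 0.04·b = 76
Eliminate b: (row1) − 0.15/0.04·(row2) → -0.2325·a = -85.1, so a = 366.022.
Then b = (76 − 0.07·366.022) / 0.04 = 1259.462.

366.02 kg product A, 1259.46 kg product B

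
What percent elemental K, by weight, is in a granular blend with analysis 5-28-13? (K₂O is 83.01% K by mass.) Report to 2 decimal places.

10.79% K

%K = 13 × 0.8301 = 10.7913%.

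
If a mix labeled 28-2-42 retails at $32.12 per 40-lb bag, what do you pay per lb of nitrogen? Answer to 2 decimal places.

$2.87 per lb N

N in bag = 40 × 28% = 11.2 lb.
Cost per lb N = $32.12 / 11.2 = $2.8679.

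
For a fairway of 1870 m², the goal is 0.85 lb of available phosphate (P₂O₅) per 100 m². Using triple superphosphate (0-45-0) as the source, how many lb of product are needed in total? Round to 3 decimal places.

35.322 lb

Product per 100 m² = 0.85 / 45% = 1.88889 lb.
Total product = 1.88889 × 1870 / 100 = 35.3222 lb.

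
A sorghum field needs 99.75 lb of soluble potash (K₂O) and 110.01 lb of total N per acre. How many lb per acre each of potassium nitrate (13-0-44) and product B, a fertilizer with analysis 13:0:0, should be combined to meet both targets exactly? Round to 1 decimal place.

Per-acre balance (a = potassium nitrate, b = product B):
K₂O: 0.44·a + 0·b = 99.75
N: 0.13·a + 0.13·b = 110.01
From row1: a = (99.75 − 0·b) / 0.44.
Into row2: 0.13·(99.75 − 0·b)/0.44 + 0.13·b = 110.01 → b = 619.526, a = 226.705.

226.7 lb potassium nitrate, 619.5 lb product B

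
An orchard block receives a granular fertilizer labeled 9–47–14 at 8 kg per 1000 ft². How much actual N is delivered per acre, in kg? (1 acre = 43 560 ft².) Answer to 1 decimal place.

31.4 kg N per acre

nitrogen per 1000 ft² = 8 × 9% = 0.72 kg.
Convert to per acre: 0.72 × 43.56 = 31.3632 kg.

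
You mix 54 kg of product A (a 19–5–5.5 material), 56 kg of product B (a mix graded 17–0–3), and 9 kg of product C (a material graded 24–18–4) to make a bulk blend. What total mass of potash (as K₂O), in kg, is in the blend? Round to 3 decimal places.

K₂O mass = 5.5%×54 + 3%×56 + 4%×9 = 5.01 kg.

5.010 kg K₂O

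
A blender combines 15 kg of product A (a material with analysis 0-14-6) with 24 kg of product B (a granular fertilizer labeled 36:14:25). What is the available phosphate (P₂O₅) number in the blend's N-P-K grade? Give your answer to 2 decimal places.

14.00% P₂O₅

Total mass = 15 + 24 = 39 kg.
P₂O₅ mass = 14%×15 + 14%×24 = 5.46 kg.
% P₂O₅ = 5.46 / 39 = 14%.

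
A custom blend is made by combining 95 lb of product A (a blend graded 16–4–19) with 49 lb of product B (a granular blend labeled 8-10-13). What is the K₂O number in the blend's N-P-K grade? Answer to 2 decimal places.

Total mass = 95 + 49 = 144 lb.
K₂O mass = 19%×95 + 13%×49 = 24.42 lb.
% K₂O = 24.42 / 144 = 16.9583%.

16.96% K₂O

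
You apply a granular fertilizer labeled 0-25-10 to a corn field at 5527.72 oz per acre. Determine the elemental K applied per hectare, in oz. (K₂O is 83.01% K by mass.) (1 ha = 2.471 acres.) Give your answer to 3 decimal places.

1133.833 oz K per hectare

K₂O per acre = 5527.72 × 10% = 552.772 oz.
Elemental K = 552.772 × 0.8301 = 458.856 oz per acre.
Convert to per hectare: 458.856 × 2.471 = 1133.8333 oz.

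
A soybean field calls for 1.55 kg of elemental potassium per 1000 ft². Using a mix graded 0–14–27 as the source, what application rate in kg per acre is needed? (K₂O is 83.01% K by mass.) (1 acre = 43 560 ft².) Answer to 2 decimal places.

301.25 kg of product per acre

As K₂O: 1.55 / 0.8301 = 1.86724 kg per 1000 ft².
Product per 1000 ft² = 1.86724 / 27% = 6.91572 kg.
Convert to per acre: 6.91572 × 43.56 = 301.249 kg.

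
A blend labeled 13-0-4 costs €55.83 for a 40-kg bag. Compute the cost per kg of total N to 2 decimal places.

€10.74 per kg N

N in bag = 40 × 13% = 5.2 kg.
Cost per kg N = €55.83 / 5.2 = €10.7365.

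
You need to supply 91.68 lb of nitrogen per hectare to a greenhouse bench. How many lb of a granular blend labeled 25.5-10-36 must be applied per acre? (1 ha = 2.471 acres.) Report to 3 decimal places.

145.500 lb of product per acre

Product per hectare = 91.68 / 25.5% = 359.529 lb.
Convert to per acre: 359.529 × 0.404694 = 145.4996 lb.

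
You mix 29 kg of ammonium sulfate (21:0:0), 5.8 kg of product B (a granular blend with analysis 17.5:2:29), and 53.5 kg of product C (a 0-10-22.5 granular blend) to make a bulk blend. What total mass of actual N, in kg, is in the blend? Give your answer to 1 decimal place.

7.1 kg N

N mass = 21%×29 + 17.5%×5.8 + 0%×53.5 = 7.105 kg.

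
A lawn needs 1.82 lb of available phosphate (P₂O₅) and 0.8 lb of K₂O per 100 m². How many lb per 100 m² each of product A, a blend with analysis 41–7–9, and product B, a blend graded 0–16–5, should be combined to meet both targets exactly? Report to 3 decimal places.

3.394 lb product A, 9.890 lb product B

Per-100 m² balance (a = product A, b = product B):
P₂O₅: 0.07·a + 0.16·b = 1.82
K₂O: 0.09·a + 0.05·b = 0.8
Eliminate b: (row1) − 0.16/0.05·(row2) → -0.218·a = -0.74, so a = 3.394495.
Then b = (0.8 − 0.09·3.394495) / 0.05 = 9.88991.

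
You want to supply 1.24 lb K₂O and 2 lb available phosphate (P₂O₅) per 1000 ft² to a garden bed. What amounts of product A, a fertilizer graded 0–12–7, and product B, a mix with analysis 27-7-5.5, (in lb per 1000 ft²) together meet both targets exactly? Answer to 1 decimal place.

Let a = lb of product A, b = lb of product B (per 1000 ft²).
K₂O: 0.07·a + 0.055·b = 1.24
P₂O₅: 0.12·a + 0.07·b = 2
Solving simultaneously: a = 13.6471, b = 5.17647.

13.6 lb product A, 5.2 lb product B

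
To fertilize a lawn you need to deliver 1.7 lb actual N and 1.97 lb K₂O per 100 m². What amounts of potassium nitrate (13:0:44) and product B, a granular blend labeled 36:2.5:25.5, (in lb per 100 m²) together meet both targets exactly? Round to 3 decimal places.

2.201 lb potassium nitrate, 3.927 lb product B

With a, b = lb per 100 m² of potassium nitrate and product B:
N: 0.13·a + 0.36·b = 1.7
K₂O: 0.44·a + 0.255·b = 1.97
From row1: a = (1.7 − 0.36·b) / 0.13.
Into row2: 0.44·(1.7 − 0.36·b)/0.13 + 0.255·b = 1.97 → b = 3.92735, a = 2.2012.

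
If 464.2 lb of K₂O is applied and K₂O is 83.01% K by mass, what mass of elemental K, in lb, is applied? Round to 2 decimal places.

385.33 lb K

K = 464.2 × 0.8301 = 385.332 lb.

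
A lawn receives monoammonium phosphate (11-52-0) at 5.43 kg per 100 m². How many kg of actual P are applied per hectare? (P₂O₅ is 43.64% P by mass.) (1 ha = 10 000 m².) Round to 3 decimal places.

P₂O₅ per 100 m² = 5.43 × 52% = 2.8236 kg.
Elemental P = 2.8236 × 0.4364 = 1.23222 kg per 100 m².
Convert to per hectare: 1.23222 × 100 = 123.2219 kg.

123.222 kg P per hectare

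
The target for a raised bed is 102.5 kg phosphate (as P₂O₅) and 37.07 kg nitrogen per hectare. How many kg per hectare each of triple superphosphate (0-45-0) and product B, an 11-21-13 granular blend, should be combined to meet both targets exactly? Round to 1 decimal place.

Per-hectare balance (a = triple superphosphate, b = product B):
P₂O₅: 0.45·a + 0.21·b = 102.5
N: 0·a + 0.11·b = 37.07
Solving simultaneously: a = 70.5111, b = 337.

70.5 kg triple superphosphate, 337.0 kg product B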